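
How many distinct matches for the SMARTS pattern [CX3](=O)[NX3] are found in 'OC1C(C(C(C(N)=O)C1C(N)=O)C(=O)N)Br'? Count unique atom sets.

3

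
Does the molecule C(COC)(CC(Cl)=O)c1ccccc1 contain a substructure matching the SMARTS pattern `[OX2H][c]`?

The pattern [OX2H][c] describes a hydroxyl oxygen attached to an aromatic carbon — a phenol.
The closest candidate here is a methoxy ether (-OCH3), but the oxygen has H0, not H1. No other fragment satisfies the full query, so there is no match.

No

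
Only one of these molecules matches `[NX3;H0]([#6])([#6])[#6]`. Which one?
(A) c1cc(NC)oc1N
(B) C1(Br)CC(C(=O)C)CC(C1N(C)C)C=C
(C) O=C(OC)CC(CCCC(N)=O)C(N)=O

B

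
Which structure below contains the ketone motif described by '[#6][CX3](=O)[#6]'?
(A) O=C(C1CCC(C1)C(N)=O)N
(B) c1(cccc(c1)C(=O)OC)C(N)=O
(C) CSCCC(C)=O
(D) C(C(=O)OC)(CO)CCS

[#6][CX3](=O)[#6] describes a carbonyl carbon (no H) flanked by two carbons (a ketone).
(A) has a primary amide (-C(=O)NH2) but one neighbour of the carbonyl carbon is N, not C.
(B) has a primary amide (-C(=O)NH2) but one neighbour of the carbonyl carbon is N, not C.
(C) contains an acetyl/ketone group (-C(=O)CH3), which satisfies every atom and bond constraint.
(D) has a methyl-ester group (-C(=O)OCH3) but one neighbour of the carbonyl carbon is O, not C.
So the answer is (C).

C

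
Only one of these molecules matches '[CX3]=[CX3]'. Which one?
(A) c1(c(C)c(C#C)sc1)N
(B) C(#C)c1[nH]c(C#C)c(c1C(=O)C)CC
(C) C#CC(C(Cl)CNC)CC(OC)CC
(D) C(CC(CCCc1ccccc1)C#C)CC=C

[CX3]=[CX3] describes a non-aromatic C=C double bond between two sp2 carbons (an alkene).
(A) has an ethynyl group (-C#CH) but the C-C bond is a triple bond, not a double bond.
(B) has an ethynyl group (-C#CH) but the C-C bond is a triple bond, not a double bond.
(C) has an ethynyl group (-C#CH) but the C-C bond is a triple bond, not a double bond.
(D) contains a vinyl group (-CH=CH2), which satisfies every atom and bond constraint.
So the answer is (D).

D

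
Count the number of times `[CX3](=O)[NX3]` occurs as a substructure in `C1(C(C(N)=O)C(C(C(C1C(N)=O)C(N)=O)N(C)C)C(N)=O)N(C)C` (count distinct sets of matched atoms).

4

[CX3](=O)[NX3] is the SMARTS for an amide: a carbonyl carbon bonded to a trivalent nitrogen.
The molecule carries 4 separate instances of a primary amide (-C(=O)NH2) meeting every constraint; each maps to a distinct set of atoms, giving 4 matches.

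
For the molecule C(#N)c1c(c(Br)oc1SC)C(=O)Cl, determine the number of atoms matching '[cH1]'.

The query [cH1] means: aromatic carbon bearing exactly one hydrogen.
Check the 13 heavy atoms by environment: 1× o (aromatic, H0) → no; 4× c (aromatic, H0) → no; 2× C (H0) → no; 1× N (H0) → no; 1× S (H0) → no; 1× C (H3) → no; 1× O (H0) → no; 1× Cl (H0) → no; 1× Br (H0) → no.
No environment satisfies the query, so 0 matching atoms.

0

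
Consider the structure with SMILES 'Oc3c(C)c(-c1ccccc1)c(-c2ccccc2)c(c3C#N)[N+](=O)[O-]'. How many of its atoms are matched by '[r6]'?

The query [r6] means: r6 matches atoms in a six-membered ring.
Check the 25 heavy atoms by environment: 18× c (aromatic, in 6-ring) → match; 2× O (acyclic) → no; 2× C (acyclic) → no; 1× N (acyclic) → no; 1× N (charge +1, acyclic) → no; 1× O (charge -1, acyclic) → no.
That gives 18 matching atoms.

18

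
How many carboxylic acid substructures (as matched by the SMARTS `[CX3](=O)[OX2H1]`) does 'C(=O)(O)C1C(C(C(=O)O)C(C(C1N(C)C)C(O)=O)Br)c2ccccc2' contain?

3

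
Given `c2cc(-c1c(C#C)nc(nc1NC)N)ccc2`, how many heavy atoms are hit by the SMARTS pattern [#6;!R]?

Check the 17 heavy atoms by environment: 2× n (aromatic, in 6-ring) → no; 10× c (aromatic, in 6-ring) → no; 2× N (acyclic) → no; 3× C (acyclic) → match.
That gives 3 matching atoms.

3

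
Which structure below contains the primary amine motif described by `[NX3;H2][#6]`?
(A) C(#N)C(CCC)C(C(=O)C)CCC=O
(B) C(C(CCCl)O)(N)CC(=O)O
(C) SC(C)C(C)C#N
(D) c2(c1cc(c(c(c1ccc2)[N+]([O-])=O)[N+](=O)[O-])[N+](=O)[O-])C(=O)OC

B

[NX3;H2][#6] describes a trivalent nitrogen with two H attached to carbon (a primary amine).
(A) has a nitrile (-C#N) but the nitrogen is NX1 (triple-bonded), not NX3 with two H.
(B) contains a primary amino group (-NH2), which satisfies every atom and bond constraint.
(C) has a nitrile (-C#N) but the nitrogen is NX1 (triple-bonded), not NX3 with two H.
(D) has a nitro group (-[N+](=O)[O-]) but the nitrogen is [N+] with no H, not NX3H2.
So the answer is (B).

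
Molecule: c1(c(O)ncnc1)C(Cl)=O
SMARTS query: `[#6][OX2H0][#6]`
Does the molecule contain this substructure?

No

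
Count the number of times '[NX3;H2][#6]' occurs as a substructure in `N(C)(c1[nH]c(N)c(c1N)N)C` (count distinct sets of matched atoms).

[NX3;H2][#6] is the SMARTS for a primary amine: a trivalent nitrogen with two H attached to carbon.
The molecule carries 3 separate instances of a primary amino group (-NH2) meeting every constraint; each maps to a distinct set of atoms, giving 3 matches.

3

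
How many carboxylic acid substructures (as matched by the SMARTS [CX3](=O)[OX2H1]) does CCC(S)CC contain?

0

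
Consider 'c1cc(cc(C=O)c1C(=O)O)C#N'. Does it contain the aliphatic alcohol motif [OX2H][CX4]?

The pattern [OX2H][CX4] describes a hydroxyl oxygen bound to an sp3 (X4) carbon — an aliphatic alcohol.
The closest candidate here is a carboxylic acid group (-C(=O)OH), but the -OH is on a CX3 carbonyl carbon, not a CX4 carbon. No other fragment satisfies the full query, so there is no match.

No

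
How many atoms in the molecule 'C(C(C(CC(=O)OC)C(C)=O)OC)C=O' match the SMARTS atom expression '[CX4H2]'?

2

The query [CX4H2] means: sp3 carbon (X4) with exactly two hydrogens.
Check the 15 heavy atoms by environment: 2× C (H2, X4) → match; 2× C (H1, X4) → no; 2× C (H0, X3) → no; 3× O (H0, X1) → no; 2× O (H0, X2) → no; 3× C (H3, X4) → no; 1× C (H1, X3) → no.
That gives 2 matching atoms.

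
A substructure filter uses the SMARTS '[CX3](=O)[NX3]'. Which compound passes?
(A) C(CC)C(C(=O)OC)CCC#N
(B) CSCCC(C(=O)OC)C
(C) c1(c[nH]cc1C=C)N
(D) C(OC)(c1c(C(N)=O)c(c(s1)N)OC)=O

D

[CX3](=O)[NX3] describes a carbonyl carbon bonded to a trivalent nitrogen (an amide).
(A) has a nitrile (-C#N) but the nitrile N is NX1 (triple-bonded), not NX3.
(B) has a methyl-ester group (-C(=O)OCH3) but the carbonyl is bonded to O, not to an NX3 nitrogen.
(C) has a primary amino group (-NH2) but the -NH2 is not attached to a carbonyl carbon.
(D) contains a primary amide (-C(=O)NH2), which satisfies every atom and bond constraint.
So the answer is (D).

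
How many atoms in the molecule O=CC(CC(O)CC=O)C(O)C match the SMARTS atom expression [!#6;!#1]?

4

The query [!#6;!#1] means: not carbon and not hydrogen — any heteroatom.
Check the 12 heavy atoms by environment: 8× C → no; 4× O → match.
That gives 4 matching atoms.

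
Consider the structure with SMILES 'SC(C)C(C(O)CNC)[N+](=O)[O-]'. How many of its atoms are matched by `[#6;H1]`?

3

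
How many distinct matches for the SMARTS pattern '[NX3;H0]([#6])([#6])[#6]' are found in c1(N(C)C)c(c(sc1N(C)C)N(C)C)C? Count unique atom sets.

3

[NX3;H0]([#6])([#6])[#6] is the SMARTS for a tertiary amine: a trivalent nitrogen with no H, bonded to three carbons.
The molecule carries 3 separate instances of a dimethylamino group (-N(CH3)2) meeting every constraint; each maps to a distinct set of atoms, giving 3 matches.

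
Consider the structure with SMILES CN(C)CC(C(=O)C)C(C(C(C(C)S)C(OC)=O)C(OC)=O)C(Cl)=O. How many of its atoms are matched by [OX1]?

4

The query [OX1] means: aliphatic oxygen with one total connection — typically a carbonyl =O or an oxide.
Check the 25 heavy atoms by environment: 12× C (X4) → no; 4× C (X3) → no; 4× O (X1) → match; 2× O (X2) → no; 1× S (X2) → no; 1× N (X3) → no; 1× Cl (X1) → no.
That gives 4 matching atoms.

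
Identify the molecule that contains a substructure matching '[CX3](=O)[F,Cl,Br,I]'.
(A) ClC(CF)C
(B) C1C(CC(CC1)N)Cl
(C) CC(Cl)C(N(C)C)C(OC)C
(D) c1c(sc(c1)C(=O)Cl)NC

D

[CX3](=O)[F,Cl,Br,I] describes a carbonyl carbon bonded to a halogen (an acyl halide).
(A) has a chloro substituent but the Cl is not on a carbonyl carbon.
(B) has a chloro substituent but the Cl is not on a carbonyl carbon.
(C) has a chloro substituent but the Cl is not on a carbonyl carbon.
(D) contains an acyl chloride (-C(=O)Cl), which satisfies every atom and bond constraint.
So the answer is (D).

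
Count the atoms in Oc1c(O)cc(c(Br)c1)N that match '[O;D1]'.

2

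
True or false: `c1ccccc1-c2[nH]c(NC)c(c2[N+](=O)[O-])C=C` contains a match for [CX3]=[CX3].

The pattern [CX3]=[CX3] describes a non-aromatic C=C double bond between two sp2 carbons — an alkene.
The molecule carries a vinyl group (-CH=CH2), whose atoms satisfy every constraint of the query, so the pattern matches.

True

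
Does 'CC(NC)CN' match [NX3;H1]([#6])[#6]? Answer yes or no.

The pattern [NX3;H1]([#6])[#6] describes a trivalent nitrogen with one H, bonded to two carbons — a secondary amine.
The molecule carries an N-methylamino group (-NHCH3), whose atoms satisfy every constraint of the query, so the pattern matches.

Yes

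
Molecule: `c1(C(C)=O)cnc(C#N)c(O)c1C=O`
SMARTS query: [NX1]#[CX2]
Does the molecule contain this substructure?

Yes

The pattern [NX1]#[CX2] describes a nitrogen triple-bonded to a two-connected carbon — a nitrile.
The molecule carries a nitrile (-C#N), whose atoms satisfy every constraint of the query, so the pattern matches.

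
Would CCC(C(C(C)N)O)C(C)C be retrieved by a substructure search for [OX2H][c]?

No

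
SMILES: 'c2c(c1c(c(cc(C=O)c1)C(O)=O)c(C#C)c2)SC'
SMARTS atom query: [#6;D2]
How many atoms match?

6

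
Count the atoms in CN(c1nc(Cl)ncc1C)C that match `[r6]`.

Check the 11 heavy atoms by environment: 2× n (aromatic, in 6-ring) → match; 4× c (aromatic, in 6-ring) → match; 1× Cl (acyclic) → no; 1× N (acyclic) → no; 3× C (acyclic) → no.
Summing the matching environments: 2 + 4 = 6 matching atoms.

6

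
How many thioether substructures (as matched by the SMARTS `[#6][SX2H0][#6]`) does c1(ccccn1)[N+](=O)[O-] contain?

0

[#6][SX2H0][#6] is the SMARTS for a thioether: an aliphatic sulfur bridging two carbons with no H on the sulfur.
No fragment in the molecule satisfies every constraint, giving 0 matches.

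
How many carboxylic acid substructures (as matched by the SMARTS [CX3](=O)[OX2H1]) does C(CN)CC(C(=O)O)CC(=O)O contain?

2

[CX3](=O)[OX2H1] is the SMARTS for a carboxylic acid: an sp2 carbon double-bonded to O and single-bonded to an -OH oxygen.
The molecule carries 2 separate instances of a carboxylic acid group (-C(=O)OH) meeting every constraint; each maps to a distinct set of atoms, giving 2 matches.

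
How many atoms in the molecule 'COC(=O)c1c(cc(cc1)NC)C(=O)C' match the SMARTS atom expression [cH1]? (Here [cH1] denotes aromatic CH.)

The query [cH1] means: aromatic carbon bearing exactly one hydrogen.
Check the 15 heavy atoms by environment: 3× c (aromatic, H1) → match; 3× c (aromatic, H0) → no; 2× C (H0) → no; 3× O (H0) → no; 3× C (H3) → no; 1× N (H1) → no.
That gives 3 matching atoms.

3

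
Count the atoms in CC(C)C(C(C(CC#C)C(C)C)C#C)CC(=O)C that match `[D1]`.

The query [D1] means: atom with exactly one heavy-atom neighbour (degree 1).
Check the 18 heavy atoms by environment: 4× C (D2) → no; 6× C (D3) → no; 7× C (D1) → match; 1× O (D1) → match.
Summing the matching environments: 7 + 1 = 8 matching atoms.

8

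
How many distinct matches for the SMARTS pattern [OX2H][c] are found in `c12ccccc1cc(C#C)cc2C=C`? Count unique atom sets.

[OX2H][c] is the SMARTS for a phenol: a hydroxyl oxygen attached to an aromatic carbon.
No fragment in the molecule satisfies every constraint, giving 0 matches.

0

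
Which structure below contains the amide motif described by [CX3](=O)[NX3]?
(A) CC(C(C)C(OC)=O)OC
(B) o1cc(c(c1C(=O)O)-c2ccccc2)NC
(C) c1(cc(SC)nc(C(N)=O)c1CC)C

C

[CX3](=O)[NX3] describes a carbonyl carbon bonded to a trivalent nitrogen (an amide).
(A) has a methyl-ester group (-C(=O)OCH3) but the carbonyl is bonded to O, not to an NX3 nitrogen.
(B) has a carboxylic acid group (-C(=O)OH) but the carbonyl is bonded to O, not to an NX3 nitrogen.
(C) contains a primary amide (-C(=O)NH2), which satisfies every atom and bond constraint.
So the answer is (C).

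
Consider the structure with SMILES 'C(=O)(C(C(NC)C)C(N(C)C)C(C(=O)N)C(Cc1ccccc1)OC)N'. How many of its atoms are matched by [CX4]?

Check the 26 heavy atoms by environment: 11× C (X4) → match; 4× N (X3) → no; 2× C (X3) → no; 2× O (X1) → no; 1× O (X2) → no; 6× c (aromatic, X3) → no.
That gives 11 matching atoms.

11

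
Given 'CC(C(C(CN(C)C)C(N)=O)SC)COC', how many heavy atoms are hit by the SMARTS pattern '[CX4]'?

10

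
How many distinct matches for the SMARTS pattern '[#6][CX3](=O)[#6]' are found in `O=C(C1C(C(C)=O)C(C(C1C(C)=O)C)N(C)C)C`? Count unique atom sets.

[#6][CX3](=O)[#6] is the SMARTS for a ketone: a carbonyl carbon (no H) flanked by two carbons.
The molecule carries 3 separate instances of an acetyl/ketone group (-C(=O)CH3) meeting every constraint; each maps to a distinct set of atoms, giving 3 matches.

3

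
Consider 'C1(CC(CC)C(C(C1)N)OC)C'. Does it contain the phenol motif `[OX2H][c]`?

No

The pattern [OX2H][c] describes a hydroxyl oxygen attached to an aromatic carbon — a phenol.
The closest candidate here is a methoxy ether (-OCH3), but the oxygen has H0, not H1. No other fragment satisfies the full query, so there is no match.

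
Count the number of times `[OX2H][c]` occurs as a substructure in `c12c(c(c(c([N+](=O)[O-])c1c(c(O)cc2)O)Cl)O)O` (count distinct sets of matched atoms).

4

[OX2H][c] is the SMARTS for a phenol: a hydroxyl oxygen attached to an aromatic carbon.
The molecule carries 4 separate instances of a hydroxyl group (-OH) meeting every constraint; each maps to a distinct set of atoms, giving 4 matches.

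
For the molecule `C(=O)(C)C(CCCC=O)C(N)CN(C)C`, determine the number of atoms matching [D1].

6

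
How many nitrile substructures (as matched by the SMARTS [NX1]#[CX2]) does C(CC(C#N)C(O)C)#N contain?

2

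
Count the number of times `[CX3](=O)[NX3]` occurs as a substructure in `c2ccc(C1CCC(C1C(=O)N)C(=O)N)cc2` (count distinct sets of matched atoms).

2

[CX3](=O)[NX3] is the SMARTS for an amide: a carbonyl carbon bonded to a trivalent nitrogen.
The molecule carries 2 separate instances of a primary amide (-C(=O)NH2) meeting every constraint; each maps to a distinct set of atoms, giving 2 matches.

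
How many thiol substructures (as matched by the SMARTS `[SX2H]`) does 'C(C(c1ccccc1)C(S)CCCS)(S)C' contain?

3

[SX2H] is the SMARTS for a thiol: an aliphatic sulfur with two connections, one being H.
The molecule carries 3 separate instances of a thiol (-SH) meeting every constraint; each maps to a distinct set of atoms, giving 3 matches.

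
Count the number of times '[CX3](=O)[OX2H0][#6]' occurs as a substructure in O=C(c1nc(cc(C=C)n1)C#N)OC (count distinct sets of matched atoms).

[CX3](=O)[OX2H0][#6] is the SMARTS for an ester: a carbonyl carbon bonded to an oxygen that is itself bonded to carbon (no H on that O).
Exactly one fragment in the molecule meets all constraints, giving 1 match.

1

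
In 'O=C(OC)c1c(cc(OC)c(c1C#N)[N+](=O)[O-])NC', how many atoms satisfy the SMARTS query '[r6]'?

6

The query [r6] means: r6 matches atoms in a six-membered ring.
Check the 19 heavy atoms by environment: 6× c (aromatic, in 6-ring) → match; 2× N (acyclic) → no; 5× C (acyclic) → no; 4× O (acyclic) → no; 1× N (charge +1, acyclic) → no; 1× O (charge -1, acyclic) → no.
That gives 6 matching atoms.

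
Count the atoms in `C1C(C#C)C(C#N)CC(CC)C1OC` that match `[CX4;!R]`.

3

The query [CX4;!R] means: aliphatic carbon with four total connections, not in a ring.
Check the 14 heavy atoms by environment: 6× C (X4, in 6-ring) → no; 3× C (X4, acyclic) → match; 3× C (X2, acyclic) → no; 1× O (X2, acyclic) → no; 1× N (X1, acyclic) → no.
That gives 3 matching atoms.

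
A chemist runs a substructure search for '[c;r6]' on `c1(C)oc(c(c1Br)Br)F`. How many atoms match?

The query [c;r6] means: aromatic carbon that belongs to a six-membered ring.
Check the 9 heavy atoms by environment: 1× o (aromatic, in 5-ring) → no; 4× c (aromatic, in 5-ring) → no; 1× C (acyclic) → no; 1× F (acyclic) → no; 2× Br (acyclic) → no.
No environment satisfies the query, so 0 matching atoms.

0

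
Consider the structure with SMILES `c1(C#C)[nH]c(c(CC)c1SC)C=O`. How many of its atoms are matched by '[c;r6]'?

0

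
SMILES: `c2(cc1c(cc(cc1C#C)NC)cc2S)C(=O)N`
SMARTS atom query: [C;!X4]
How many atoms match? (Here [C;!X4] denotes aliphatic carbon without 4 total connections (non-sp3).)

3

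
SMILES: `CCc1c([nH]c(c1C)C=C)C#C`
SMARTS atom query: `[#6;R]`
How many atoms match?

The query [#6;R] means: carbon that is part of a ring.
Check the 12 heavy atoms by environment: 1× n (aromatic, in 5-ring) → no; 4× c (aromatic, in 5-ring) → match; 7× C (acyclic) → no.
That gives 4 matching atoms.

4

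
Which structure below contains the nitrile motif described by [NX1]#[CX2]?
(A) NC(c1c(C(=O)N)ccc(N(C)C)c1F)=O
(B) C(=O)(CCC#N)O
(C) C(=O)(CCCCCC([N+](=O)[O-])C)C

B

[NX1]#[CX2] describes a nitrogen triple-bonded to a two-connected carbon (a nitrile).
(A) has a primary amide (-C(=O)NH2) but the nitrogen is NX3, not NX1.
(B) contains a nitrile (-C#N), which satisfies every atom and bond constraint.
(C) has a nitro group (-[N+](=O)[O-]) but there is no C#N triple bond.
So the answer is (B).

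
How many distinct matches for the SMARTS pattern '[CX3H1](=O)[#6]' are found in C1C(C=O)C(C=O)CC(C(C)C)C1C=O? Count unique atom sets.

[CX3H1](=O)[#6] is the SMARTS for an aldehyde: an sp2 carbon with one H, double-bonded to O and single-bonded to carbon.
The molecule carries 3 separate instances of an aldehyde (-CHO) meeting every constraint; each maps to a distinct set of atoms, giving 3 matches.

3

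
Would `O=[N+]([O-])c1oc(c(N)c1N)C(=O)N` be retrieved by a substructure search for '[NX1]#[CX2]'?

The pattern [NX1]#[CX2] describes a nitrogen triple-bonded to a two-connected carbon — a nitrile.
The closest candidate here is a primary amide (-C(=O)NH2), but the nitrogen is NX3, not NX1. No other fragment satisfies the full query, so there is no match.

No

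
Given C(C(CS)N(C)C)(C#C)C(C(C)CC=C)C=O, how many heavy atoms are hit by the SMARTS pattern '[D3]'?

5

Check the 17 heavy atoms by environment: 5× C (D2) → no; 4× C (D3) → match; 1× S (D1) → no; 5× C (D1) → no; 1× N (D3) → match; 1× O (D1) → no.
Summing the matching environments: 4 + 1 = 5 matching atoms.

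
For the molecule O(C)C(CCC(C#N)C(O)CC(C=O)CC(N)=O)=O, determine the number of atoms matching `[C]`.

Check the 19 heavy atoms by environment: 12× C → match; 5× O → no; 2× N → no.
That gives 12 matching atoms.

12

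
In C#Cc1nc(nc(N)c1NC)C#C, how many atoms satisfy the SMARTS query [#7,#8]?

Check the 13 heavy atoms by environment: 2× n (aromatic) → match; 4× c (aromatic) → no; 2× N → match; 5× C → no.
Summing the matching environments: 2 + 2 = 4 matching atoms.

4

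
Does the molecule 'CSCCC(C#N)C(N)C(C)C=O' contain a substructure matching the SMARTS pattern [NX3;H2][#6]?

Yes

The pattern [NX3;H2][#6] describes a trivalent nitrogen with two H attached to carbon — a primary amine.
The molecule carries a primary amino group (-NH2), whose atoms satisfy every constraint of the query, so the pattern matches.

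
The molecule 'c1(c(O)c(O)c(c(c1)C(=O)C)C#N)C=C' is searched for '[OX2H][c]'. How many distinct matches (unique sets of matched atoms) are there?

[OX2H][c] is the SMARTS for a phenol: a hydroxyl oxygen attached to an aromatic carbon.
The molecule carries 2 separate instances of a hydroxyl group (-OH) meeting every constraint; each maps to a distinct set of atoms, giving 2 matches.

2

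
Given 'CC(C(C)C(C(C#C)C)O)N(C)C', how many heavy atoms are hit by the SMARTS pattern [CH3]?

The query [CH3] means: aliphatic carbon with exactly three hydrogens.
Check the 13 heavy atoms by environment: 5× C (H3) → match; 5× C (H1) → no; 1× O (H1) → no; 1× C (H0) → no; 1× N (H0) → no.
That gives 5 matching atoms.

5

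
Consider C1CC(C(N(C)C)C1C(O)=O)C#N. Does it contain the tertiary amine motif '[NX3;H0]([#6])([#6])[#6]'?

The pattern [NX3;H0]([#6])([#6])[#6] describes a trivalent nitrogen with no H, bonded to three carbons — a tertiary amine.
The molecule carries a dimethylamino group (-N(CH3)2), whose atoms satisfy every constraint of the query, so the pattern matches.

Yes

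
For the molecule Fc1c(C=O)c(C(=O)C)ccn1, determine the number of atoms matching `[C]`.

The query [C] means: uppercase C matches aliphatic (non-aromatic) carbon only.
Check the 12 heavy atoms by environment: 1× n (aromatic) → no; 5× c (aromatic) → no; 3× C → match; 2× O → no; 1× F → no.
That gives 3 matching atoms.

3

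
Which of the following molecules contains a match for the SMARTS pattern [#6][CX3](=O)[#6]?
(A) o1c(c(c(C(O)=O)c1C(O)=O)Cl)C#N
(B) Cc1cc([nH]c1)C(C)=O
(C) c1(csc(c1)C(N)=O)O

[#6][CX3](=O)[#6] describes a carbonyl carbon (no H) flanked by two carbons (a ketone).
(A) has a carboxylic acid group (-C(=O)OH) but one neighbour of the carbonyl carbon is O, not C.
(B) contains an acetyl/ketone group (-C(=O)CH3), which satisfies every atom and bond constraint.
(C) has a primary amide (-C(=O)NH2) but one neighbour of the carbonyl carbon is N, not C.
So the answer is (B).

B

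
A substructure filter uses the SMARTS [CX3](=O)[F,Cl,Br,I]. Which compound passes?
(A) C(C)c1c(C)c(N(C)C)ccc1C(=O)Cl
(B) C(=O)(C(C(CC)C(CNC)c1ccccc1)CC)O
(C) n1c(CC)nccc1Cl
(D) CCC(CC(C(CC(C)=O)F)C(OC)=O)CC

[CX3](=O)[F,Cl,Br,I] describes a carbonyl carbon bonded to a halogen (an acyl halide).
(A) contains an acyl chloride (-C(=O)Cl), which satisfies every atom and bond constraint.
(B) has a carboxylic acid group (-C(=O)OH) but the carbonyl is bonded to -OH, not to a halogen.
(C) has a chloro substituent but the Cl is not on a carbonyl carbon.
(D) has a methyl-ester group (-C(=O)OCH3) but the carbonyl is bonded to -O-C, not to a halogen.
So the answer is (A).

A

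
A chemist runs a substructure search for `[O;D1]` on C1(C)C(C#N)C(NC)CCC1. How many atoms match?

0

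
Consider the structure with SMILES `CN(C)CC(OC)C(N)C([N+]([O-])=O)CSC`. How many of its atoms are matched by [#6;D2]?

2

The query [#6;D2] means: any carbon bonded to exactly two heavy atoms.
Check the 16 heavy atoms by environment: 2× C (D2) → match; 3× C (D3) → no; 1× S (D2) → no; 4× C (D1) → no; 1× O (D2) → no; 1× N (D3) → no; 1× N (charge +1, D3) → no; 1× O (charge -1, D1) → no; 1× O (D1) → no; 1× N (D1) → no.
That gives 2 matching atoms.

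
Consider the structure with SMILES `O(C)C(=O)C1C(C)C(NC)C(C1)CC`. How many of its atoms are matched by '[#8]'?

2

The query [#8] means: #8 matches any oxygen atom.
Check the 14 heavy atoms by environment: 11× C → no; 2× O → match; 1× N → no.
That gives 2 matching atoms.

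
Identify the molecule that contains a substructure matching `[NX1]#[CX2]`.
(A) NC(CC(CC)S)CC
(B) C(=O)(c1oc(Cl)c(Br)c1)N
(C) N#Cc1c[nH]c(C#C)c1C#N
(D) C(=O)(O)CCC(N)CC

C

[NX1]#[CX2] describes a nitrogen triple-bonded to a two-connected carbon (a nitrile).
(A) has a primary amino group (-NH2) but the nitrogen is NX3 (three connections), not NX1 triple-bonded.
(B) has a primary amide (-C(=O)NH2) but the nitrogen is NX3, not NX1.
(C) contains a nitrile (-C#N), which satisfies every atom and bond constraint.
(D) has a primary amino group (-NH2) but the nitrogen is NX3 (three connections), not NX1 triple-bonded.
So the answer is (C).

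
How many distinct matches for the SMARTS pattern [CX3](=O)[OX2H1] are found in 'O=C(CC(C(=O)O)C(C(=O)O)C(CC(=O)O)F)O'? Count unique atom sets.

[CX3](=O)[OX2H1] is the SMARTS for a carboxylic acid: an sp2 carbon double-bonded to O and single-bonded to an -OH oxygen.
The molecule carries 4 separate instances of a carboxylic acid group (-C(=O)OH) meeting every constraint; each maps to a distinct set of atoms, giving 4 matches.

4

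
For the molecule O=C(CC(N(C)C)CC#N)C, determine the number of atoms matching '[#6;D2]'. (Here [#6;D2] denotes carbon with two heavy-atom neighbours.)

3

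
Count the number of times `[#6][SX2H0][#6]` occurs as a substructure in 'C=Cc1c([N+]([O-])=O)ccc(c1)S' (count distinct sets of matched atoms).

[#6][SX2H0][#6] is the SMARTS for a thioether: an aliphatic sulfur bridging two carbons with no H on the sulfur.
The molecule has a thiol (-SH), but the sulfur has H1, not H0 bridging two carbons; nothing else fits, so there are 0 matches.

0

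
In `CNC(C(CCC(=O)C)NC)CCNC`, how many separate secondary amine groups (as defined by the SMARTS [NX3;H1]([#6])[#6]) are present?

3

[NX3;H1]([#6])[#6] is the SMARTS for a secondary amine: a trivalent nitrogen with one H, bonded to two carbons.
The molecule carries 3 separate instances of an N-methylamino group (-NHCH3) meeting every constraint; each maps to a distinct set of atoms, giving 3 matches.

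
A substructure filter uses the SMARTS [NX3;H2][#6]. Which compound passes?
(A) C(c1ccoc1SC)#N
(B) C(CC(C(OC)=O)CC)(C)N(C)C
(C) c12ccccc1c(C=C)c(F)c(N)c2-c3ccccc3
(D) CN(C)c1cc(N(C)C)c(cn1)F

C

[NX3;H2][#6] describes a trivalent nitrogen with two H attached to carbon (a primary amine).
(A) has a nitrile (-C#N) but the nitrogen is NX1 (triple-bonded), not NX3 with two H.
(B) has a dimethylamino group (-N(CH3)2) but the nitrogen has H0, not H2.
(C) contains a primary amino group (-NH2), which satisfies every atom and bond constraint.
(D) has a dimethylamino group (-N(CH3)2) but the nitrogen has H0, not H2.
So the answer is (C).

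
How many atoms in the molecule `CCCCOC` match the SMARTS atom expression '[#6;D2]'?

Check the 6 heavy atoms by environment: 3× C (D2) → match; 1× O (D2) → no; 2× C (D1) → no.
That gives 3 matching atoms.

3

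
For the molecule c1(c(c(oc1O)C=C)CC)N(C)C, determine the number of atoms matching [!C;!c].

The query [!C;!c] means: neither aliphatic nor aromatic carbon — same as [!#6].
Check the 13 heavy atoms by environment: 1× o (aromatic) → match; 4× c (aromatic) → no; 6× C → no; 1× O → match; 1× N → match.
Summing the matching environments: 1 + 1 + 1 = 3 matching atoms.

3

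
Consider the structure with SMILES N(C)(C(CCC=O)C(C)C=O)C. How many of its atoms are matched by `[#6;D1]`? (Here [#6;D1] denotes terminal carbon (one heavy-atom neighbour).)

Check the 12 heavy atoms by environment: 4× C (D2) → no; 2× C (D3) → no; 3× C (D1) → match; 2× O (D1) → no; 1× N (D3) → no.
That gives 3 matching atoms.

3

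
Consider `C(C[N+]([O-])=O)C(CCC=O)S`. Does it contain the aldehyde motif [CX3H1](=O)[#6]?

Yes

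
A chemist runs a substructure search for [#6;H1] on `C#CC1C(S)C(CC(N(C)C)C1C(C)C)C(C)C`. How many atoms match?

Check the 18 heavy atoms by environment: 8× C (H1) → match; 1× C (H2) → no; 6× C (H3) → no; 1× S (H1) → no; 1× C (H0) → no; 1× N (H0) → no.
That gives 8 matching atoms.

8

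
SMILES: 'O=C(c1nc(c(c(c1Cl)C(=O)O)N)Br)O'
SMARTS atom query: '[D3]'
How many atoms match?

7

Check the 15 heavy atoms by environment: 1× n (aromatic, D2) → no; 5× c (aromatic, D3) → match; 1× Cl (D1) → no; 1× N (D1) → no; 2× C (D3) → match; 4× O (D1) → no; 1× Br (D1) → no.
Summing the matching environments: 5 + 2 = 7 matching atoms.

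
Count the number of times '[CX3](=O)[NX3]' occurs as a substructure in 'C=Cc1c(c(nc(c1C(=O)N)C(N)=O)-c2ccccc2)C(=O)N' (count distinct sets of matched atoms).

[CX3](=O)[NX3] is the SMARTS for an amide: a carbonyl carbon bonded to a trivalent nitrogen.
The molecule carries 3 separate instances of a primary amide (-C(=O)NH2) meeting every constraint; each maps to a distinct set of atoms, giving 3 matches.

3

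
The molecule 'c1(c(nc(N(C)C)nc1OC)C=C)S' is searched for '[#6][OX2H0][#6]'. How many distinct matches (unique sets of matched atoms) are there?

[#6][OX2H0][#6] is the SMARTS for an ether: an aliphatic oxygen bridging two carbons with no H on the oxygen.
Exactly one fragment in the molecule meets all constraints, giving 1 match.

1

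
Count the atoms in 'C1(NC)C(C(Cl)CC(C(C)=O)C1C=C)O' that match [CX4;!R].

2

The query [CX4;!R] means: aliphatic carbon with four total connections, not in a ring.
Check the 15 heavy atoms by environment: 6× C (X4, in 6-ring) → no; 3× C (X3, acyclic) → no; 1× N (X3, acyclic) → no; 2× C (X4, acyclic) → match; 1× O (X2, acyclic) → no; 1× O (X1, acyclic) → no; 1× Cl (X1, acyclic) → no.
That gives 2 matching atoms.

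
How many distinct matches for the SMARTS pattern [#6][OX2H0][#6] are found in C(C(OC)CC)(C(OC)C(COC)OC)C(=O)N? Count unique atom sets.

4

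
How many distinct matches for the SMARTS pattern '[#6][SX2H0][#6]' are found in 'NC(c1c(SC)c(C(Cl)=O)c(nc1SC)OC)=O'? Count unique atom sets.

2

[#6][SX2H0][#6] is the SMARTS for a thioether: an aliphatic sulfur bridging two carbons with no H on the sulfur.
The molecule carries 2 separate instances of a methylthio ether (-SCH3) meeting every constraint; each maps to a distinct set of atoms, giving 2 matches.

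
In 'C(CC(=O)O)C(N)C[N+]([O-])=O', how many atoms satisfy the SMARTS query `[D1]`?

5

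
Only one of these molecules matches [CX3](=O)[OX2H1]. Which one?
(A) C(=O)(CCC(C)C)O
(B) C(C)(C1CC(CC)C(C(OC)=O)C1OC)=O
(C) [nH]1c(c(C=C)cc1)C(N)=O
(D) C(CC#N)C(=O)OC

[CX3](=O)[OX2H1] describes an sp2 carbon double-bonded to O and single-bonded to an -OH oxygen (a carboxylic acid).
(A) contains a carboxylic acid group (-C(=O)OH), which satisfies every atom and bond constraint.
(B) has a methyl-ester group (-C(=O)OCH3) but the singly-bonded O has no H (OX2H0, not OX2H1).
(C) has a primary amide (-C(=O)NH2) but the carbonyl is bonded to N, not to an -OH oxygen.
(D) has a methyl-ester group (-C(=O)OCH3) but the singly-bonded O has no H (OX2H0, not OX2H1).
So the answer is (A).

A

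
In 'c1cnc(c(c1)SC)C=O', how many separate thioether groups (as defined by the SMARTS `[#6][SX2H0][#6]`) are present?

1

[#6][SX2H0][#6] is the SMARTS for a thioether: an aliphatic sulfur bridging two carbons with no H on the sulfur.
Exactly one fragment in the molecule meets all constraints, giving 1 match.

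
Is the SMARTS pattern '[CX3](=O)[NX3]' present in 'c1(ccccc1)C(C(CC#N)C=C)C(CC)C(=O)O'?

The pattern [CX3](=O)[NX3] describes a carbonyl carbon bonded to a trivalent nitrogen — an amide.
The closest candidate here is a nitrile (-C#N), but the nitrile N is NX1 (triple-bonded), not NX3. No other fragment satisfies the full query, so there is no match.

No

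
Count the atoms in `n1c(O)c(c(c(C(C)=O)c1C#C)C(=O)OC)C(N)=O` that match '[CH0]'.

4

The query [CH0] means: aliphatic carbon with no attached hydrogen.
Check the 19 heavy atoms by environment: 1× n (aromatic, H0) → no; 5× c (aromatic, H0) → no; 4× C (H0) → match; 1× C (H1) → no; 1× O (H1) → no; 4× O (H0) → no; 2× C (H3) → no; 1× N (H2) → no.
That gives 4 matching atoms.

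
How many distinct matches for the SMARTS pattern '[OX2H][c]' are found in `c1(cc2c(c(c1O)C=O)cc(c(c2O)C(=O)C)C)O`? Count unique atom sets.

[OX2H][c] is the SMARTS for a phenol: a hydroxyl oxygen attached to an aromatic carbon.
The molecule carries 3 separate instances of a hydroxyl group (-OH) meeting every constraint; each maps to a distinct set of atoms, giving 3 matches.

3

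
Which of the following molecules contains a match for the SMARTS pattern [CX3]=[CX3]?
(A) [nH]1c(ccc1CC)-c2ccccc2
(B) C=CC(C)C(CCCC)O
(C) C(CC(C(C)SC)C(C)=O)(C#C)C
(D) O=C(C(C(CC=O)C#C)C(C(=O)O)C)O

[CX3]=[CX3] describes a non-aromatic C=C double bond between two sp2 carbons (an alkene).
(A) has an ethyl group (-CH2CH3) but its C-C bond is a single bond between CX4 carbons, not CX3=CX3.
(B) contains a vinyl group (-CH=CH2), which satisfies every atom and bond constraint.
(C) has an ethynyl group (-C#CH) but the C-C bond is a triple bond, not a double bond.
(D) has an ethynyl group (-C#CH) but the C-C bond is a triple bond, not a double bond.
So the answer is (B).

B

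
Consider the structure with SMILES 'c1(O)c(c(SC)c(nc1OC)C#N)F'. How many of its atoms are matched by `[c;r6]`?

5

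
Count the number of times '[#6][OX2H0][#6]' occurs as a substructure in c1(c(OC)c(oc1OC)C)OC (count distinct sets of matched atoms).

3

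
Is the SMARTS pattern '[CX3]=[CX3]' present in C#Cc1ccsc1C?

No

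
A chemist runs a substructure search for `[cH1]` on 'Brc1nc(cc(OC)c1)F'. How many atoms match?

2

The query [cH1] means: aromatic carbon bearing exactly one hydrogen.
Check the 10 heavy atoms by environment: 1× n (aromatic, H0) → no; 3× c (aromatic, H0) → no; 2× c (aromatic, H1) → match; 1× O (H0) → no; 1× C (H3) → no; 1× F (H0) → no; 1× Br (H0) → no.
That gives 2 matching atoms.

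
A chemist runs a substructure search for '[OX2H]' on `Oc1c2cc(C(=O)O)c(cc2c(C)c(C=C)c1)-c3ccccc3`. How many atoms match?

2

The query [OX2H] means: aliphatic oxygen with two connections, one of which is H — an -OH oxygen.
Check the 23 heavy atoms by environment: 8× c (aromatic, H0, X3) → no; 8× c (aromatic, H1, X3) → no; 2× O (H1, X2) → match; 1× C (H1, X3) → no; 1× C (H2, X3) → no; 1× C (H0, X3) → no; 1× O (H0, X1) → no; 1× C (H3, X4) → no.
That gives 2 matching atoms.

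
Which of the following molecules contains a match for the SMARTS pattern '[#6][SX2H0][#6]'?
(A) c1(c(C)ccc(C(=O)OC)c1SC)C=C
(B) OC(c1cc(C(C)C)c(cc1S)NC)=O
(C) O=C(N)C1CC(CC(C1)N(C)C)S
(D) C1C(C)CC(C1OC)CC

A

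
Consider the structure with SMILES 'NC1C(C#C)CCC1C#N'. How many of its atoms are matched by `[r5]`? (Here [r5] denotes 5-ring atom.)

5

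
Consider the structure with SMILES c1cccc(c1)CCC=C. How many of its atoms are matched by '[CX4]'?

2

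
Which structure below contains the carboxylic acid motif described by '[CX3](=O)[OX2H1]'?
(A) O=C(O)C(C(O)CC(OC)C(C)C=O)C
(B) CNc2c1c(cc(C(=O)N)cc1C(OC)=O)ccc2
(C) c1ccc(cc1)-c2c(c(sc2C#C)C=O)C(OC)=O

A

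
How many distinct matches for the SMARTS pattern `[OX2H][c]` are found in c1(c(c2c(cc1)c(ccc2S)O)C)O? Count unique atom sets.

2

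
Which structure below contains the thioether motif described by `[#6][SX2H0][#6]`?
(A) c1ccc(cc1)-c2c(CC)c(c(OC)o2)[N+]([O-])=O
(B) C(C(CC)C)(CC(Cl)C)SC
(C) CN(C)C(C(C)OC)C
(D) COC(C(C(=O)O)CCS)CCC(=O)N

B

[#6][SX2H0][#6] describes an aliphatic sulfur bridging two carbons with no H on the sulfur (a thioether).
(A) has a methoxy ether (-OCH3) but the bridging atom is O, not S.
(B) contains a methylthio ether (-SCH3), which satisfies every atom and bond constraint.
(C) has a methoxy ether (-OCH3) but the bridging atom is O, not S.
(D) has a thiol (-SH) but the sulfur has H1, not H0 bridging two carbons.
So the answer is (B).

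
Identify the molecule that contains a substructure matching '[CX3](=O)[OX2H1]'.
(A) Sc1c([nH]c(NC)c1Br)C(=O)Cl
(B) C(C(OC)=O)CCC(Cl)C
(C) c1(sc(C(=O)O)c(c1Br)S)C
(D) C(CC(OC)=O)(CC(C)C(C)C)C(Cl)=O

[CX3](=O)[OX2H1] describes an sp2 carbon double-bonded to O and single-bonded to an -OH oxygen (a carboxylic acid).
(A) has an acyl chloride (-C(=O)Cl) but the carbonyl is bonded to Cl, not to an -OH oxygen.
(B) has a methyl-ester group (-C(=O)OCH3) but the singly-bonded O has no H (OX2H0, not OX2H1).
(C) contains a carboxylic acid group (-C(=O)OH), which satisfies every atom and bond constraint.
(D) has an acyl chloride (-C(=O)Cl) but the carbonyl is bonded to Cl, not to an -OH oxygen.
So the answer is (C).

C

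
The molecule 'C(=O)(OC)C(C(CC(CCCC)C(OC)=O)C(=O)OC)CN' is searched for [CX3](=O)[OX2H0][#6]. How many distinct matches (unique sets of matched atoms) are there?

3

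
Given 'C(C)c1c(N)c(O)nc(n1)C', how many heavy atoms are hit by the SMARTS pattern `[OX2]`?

1

The query [OX2] means: aliphatic oxygen with two total connections — ether, hydroxyl, or ester single-bond O.
Check the 11 heavy atoms by environment: 2× n (aromatic, X2) → no; 4× c (aromatic, X3) → no; 1× O (X2) → match; 1× N (X3) → no; 3× C (X4) → no.
That gives 1 matching atom.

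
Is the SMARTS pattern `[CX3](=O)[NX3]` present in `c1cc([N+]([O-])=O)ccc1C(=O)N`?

Yes

The pattern [CX3](=O)[NX3] describes a carbonyl carbon bonded to a trivalent nitrogen — an amide.
The molecule carries a primary amide (-C(=O)NH2), whose atoms satisfy every constraint of the query, so the pattern matches.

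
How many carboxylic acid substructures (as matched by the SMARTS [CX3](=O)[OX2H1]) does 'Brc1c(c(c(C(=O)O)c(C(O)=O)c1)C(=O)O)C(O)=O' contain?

[CX3](=O)[OX2H1] is the SMARTS for a carboxylic acid: an sp2 carbon double-bonded to O and single-bonded to an -OH oxygen.
The molecule carries 4 separate instances of a carboxylic acid group (-C(=O)OH) meeting every constraint; each maps to a distinct set of atoms, giving 4 matches.

4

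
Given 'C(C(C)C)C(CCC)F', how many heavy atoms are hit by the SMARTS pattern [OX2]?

The query [OX2] means: aliphatic oxygen with two total connections — ether, hydroxyl, or ester single-bond O.
Check the 9 heavy atoms by environment: 8× C (X4) → no; 1× F (X1) → no.
No environment satisfies the query, so 0 matching atoms.

0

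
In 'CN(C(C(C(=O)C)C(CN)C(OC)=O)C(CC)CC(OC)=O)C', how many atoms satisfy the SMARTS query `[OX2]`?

2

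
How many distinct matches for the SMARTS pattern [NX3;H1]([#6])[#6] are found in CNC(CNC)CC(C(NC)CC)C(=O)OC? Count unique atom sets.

3

[NX3;H1]([#6])[#6] is the SMARTS for a secondary amine: a trivalent nitrogen with one H, bonded to two carbons.
The molecule carries 3 separate instances of an N-methylamino group (-NHCH3) meeting every constraint; each maps to a distinct set of atoms, giving 3 matches.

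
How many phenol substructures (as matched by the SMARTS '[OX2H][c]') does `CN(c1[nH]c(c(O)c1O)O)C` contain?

3

[OX2H][c] is the SMARTS for a phenol: a hydroxyl oxygen attached to an aromatic carbon.
The molecule carries 3 separate instances of a hydroxyl group (-OH) meeting every constraint; each maps to a distinct set of atoms, giving 3 matches.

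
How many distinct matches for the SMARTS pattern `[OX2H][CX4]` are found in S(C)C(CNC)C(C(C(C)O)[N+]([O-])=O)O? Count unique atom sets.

2

[OX2H][CX4] is the SMARTS for an aliphatic alcohol: a hydroxyl oxygen bound to an sp3 (X4) carbon.
The molecule carries 2 separate instances of a hydroxyl group (-OH) meeting every constraint; each maps to a distinct set of atoms, giving 2 matches.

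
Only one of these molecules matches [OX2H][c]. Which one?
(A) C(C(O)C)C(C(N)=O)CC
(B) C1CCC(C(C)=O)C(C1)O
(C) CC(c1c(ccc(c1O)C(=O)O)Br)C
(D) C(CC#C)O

C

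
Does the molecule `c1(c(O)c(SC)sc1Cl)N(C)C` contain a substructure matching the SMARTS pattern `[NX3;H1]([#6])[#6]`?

The pattern [NX3;H1]([#6])[#6] describes a trivalent nitrogen with one H, bonded to two carbons — a secondary amine.
The closest candidate here is a dimethylamino group (-N(CH3)2), but the nitrogen has H0, not H1. No other fragment satisfies the full query, so there is no match.

No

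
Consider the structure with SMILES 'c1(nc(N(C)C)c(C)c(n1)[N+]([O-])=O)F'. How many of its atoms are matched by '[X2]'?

2

The query [X2] means: any atom with exactly two total connections (bonds + H).
Check the 14 heavy atoms by environment: 2× n (aromatic, X2) → match; 4× c (aromatic, X3) → no; 3× C (X4) → no; 1× F (X1) → no; 1× N (charge +1, X3) → no; 1× O (charge -1, X1) → no; 1× O (X1) → no; 1× N (X3) → no.
That gives 2 matching atoms.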